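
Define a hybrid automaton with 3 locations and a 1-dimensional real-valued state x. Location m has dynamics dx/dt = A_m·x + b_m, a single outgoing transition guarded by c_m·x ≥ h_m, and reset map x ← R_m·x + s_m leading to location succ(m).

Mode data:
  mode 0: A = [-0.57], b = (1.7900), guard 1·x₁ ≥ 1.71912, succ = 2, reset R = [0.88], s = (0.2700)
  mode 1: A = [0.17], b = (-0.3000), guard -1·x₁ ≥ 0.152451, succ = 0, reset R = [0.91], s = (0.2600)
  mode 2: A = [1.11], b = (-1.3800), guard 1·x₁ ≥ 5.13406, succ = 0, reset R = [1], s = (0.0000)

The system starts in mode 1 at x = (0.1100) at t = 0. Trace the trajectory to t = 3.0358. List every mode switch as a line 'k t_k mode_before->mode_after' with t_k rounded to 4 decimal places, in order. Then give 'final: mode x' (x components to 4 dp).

Mode 1: guard c·x = 0.1525 hit at Δt = 0.8660 (t = 0.8660), x⁻ = (-0.1525) → reset → x⁺ = (0.1213), jump to mode 0
Mode 0: guard c·x = 1.7191 hit at Δt = 1.3218 (t = 2.1878), x⁻ = (1.7191) → reset → x⁺ = (1.7828), jump to mode 2
Mode 2: flow for 0.8480 to horizon, guard not reached → x = (2.6263)

1 0.8660 1->0
2 2.1878 0->2
final: 2 2.6263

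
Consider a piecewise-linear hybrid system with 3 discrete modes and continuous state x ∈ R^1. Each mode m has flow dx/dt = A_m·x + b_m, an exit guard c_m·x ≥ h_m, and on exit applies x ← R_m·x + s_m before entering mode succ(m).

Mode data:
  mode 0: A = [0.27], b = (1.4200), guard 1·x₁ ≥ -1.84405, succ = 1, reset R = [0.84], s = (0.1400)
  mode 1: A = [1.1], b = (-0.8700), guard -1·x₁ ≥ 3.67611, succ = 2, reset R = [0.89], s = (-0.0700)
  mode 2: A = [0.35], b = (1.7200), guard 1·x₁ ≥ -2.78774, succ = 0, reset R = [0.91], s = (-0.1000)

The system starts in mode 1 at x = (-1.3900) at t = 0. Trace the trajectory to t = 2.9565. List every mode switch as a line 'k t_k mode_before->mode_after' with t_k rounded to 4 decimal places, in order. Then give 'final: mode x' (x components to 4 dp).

1 0.6518 1->2
2 1.5141 2->0
3 2.4924 0->1
final: 1 -2.8745

Mode 1: guard c·x = 3.6761 hit at Δt = 0.6518 (t = 0.6518), x⁻ = (-3.6761) → reset → x⁺ = (-3.3417), jump to mode 2
Mode 2: guard c·x = -2.7877 hit at Δt = 0.8623 (t = 1.5141), x⁻ = (-2.7877) → reset → x⁺ = (-2.6368), jump to mode 0
Mode 0: guard c·x = -1.8440 hit at Δt = 0.9783 (t = 2.4924), x⁻ = (-1.8440) → reset → x⁺ = (-1.4090), jump to mode 1
Mode 1: flow for 0.4641 to horizon, guard not reached → x = (-2.8745)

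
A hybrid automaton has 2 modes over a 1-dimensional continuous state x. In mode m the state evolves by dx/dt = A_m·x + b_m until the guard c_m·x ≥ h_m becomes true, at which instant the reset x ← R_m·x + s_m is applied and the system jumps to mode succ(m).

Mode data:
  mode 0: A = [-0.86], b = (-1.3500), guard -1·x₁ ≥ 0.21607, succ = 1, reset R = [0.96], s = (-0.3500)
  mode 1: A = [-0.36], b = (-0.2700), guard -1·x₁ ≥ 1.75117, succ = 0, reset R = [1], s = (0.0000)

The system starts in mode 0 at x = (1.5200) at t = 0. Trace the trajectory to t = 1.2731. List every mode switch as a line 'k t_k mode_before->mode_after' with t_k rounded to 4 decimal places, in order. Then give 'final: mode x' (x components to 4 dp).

Mode 0: guard c·x = 0.2161 hit at Δt = 0.9596 (t = 0.9596), x⁻ = (-0.2161) → reset → x⁺ = (-0.5574), jump to mode 1
Mode 1: flow for 0.3135 to horizon, guard not reached → x = (-0.5780)

1 0.9596 0->1
final: 1 -0.5780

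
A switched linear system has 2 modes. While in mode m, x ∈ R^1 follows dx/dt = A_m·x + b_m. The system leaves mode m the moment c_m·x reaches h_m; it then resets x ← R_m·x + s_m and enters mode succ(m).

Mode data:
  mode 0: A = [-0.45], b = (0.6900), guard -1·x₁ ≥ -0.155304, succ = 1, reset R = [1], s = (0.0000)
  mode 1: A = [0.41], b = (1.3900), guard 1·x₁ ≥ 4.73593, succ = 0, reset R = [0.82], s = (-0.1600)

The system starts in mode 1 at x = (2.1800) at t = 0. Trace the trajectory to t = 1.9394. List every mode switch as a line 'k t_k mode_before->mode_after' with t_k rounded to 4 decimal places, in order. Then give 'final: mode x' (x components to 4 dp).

Mode 1: guard c·x = 4.7359 hit at Δt = 0.9211 (t = 0.9211), x⁻ = (4.7359) → reset → x⁺ = (3.7235), jump to mode 0
Mode 0: flow for 1.0183 to horizon, guard not reached → x = (2.9184)

1 0.9211 1->0
final: 0 2.9184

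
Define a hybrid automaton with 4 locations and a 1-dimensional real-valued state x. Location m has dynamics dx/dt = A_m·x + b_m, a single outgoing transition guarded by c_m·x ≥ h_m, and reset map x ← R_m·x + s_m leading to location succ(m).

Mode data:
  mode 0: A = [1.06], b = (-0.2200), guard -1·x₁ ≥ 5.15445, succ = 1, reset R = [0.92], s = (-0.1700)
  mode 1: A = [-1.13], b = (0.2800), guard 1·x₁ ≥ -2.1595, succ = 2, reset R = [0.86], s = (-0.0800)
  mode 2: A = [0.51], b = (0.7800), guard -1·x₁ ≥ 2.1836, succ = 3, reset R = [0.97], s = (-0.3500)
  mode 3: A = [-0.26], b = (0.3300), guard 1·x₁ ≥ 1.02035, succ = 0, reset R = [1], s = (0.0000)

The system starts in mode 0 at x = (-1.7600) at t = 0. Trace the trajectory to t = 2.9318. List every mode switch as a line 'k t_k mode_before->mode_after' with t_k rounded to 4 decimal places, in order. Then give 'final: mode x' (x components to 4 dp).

Mode 0: guard c·x = 5.1544 hit at Δt = 0.9458 (t = 0.9458), x⁻ = (-5.1545) → reset → x⁺ = (-4.9121), jump to mode 1
Mode 1: guard c·x = -2.1595 hit at Δt = 0.6747 (t = 1.6205), x⁻ = (-2.1595) → reset → x⁺ = (-1.9372), jump to mode 2
Mode 2: guard c·x = 2.1836 hit at Δt = 0.9269 (t = 2.5474), x⁻ = (-2.1836) → reset → x⁺ = (-2.4681), jump to mode 3
Mode 3: flow for 0.3844 to horizon, guard not reached → x = (-2.1126)

1 0.9458 0->1
2 1.6205 1->2
3 2.5474 2->3
final: 3 -2.1126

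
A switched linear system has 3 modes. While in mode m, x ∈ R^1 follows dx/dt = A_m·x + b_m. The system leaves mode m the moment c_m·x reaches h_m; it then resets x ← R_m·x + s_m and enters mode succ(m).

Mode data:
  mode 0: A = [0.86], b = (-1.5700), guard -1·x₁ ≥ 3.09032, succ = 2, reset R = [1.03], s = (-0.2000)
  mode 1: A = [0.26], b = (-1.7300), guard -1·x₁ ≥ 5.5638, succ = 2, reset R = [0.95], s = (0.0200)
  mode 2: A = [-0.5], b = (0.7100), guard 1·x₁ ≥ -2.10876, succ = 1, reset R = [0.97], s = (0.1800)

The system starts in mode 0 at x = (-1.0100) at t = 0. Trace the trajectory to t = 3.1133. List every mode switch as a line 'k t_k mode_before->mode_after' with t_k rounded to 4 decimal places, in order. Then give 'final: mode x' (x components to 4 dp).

1 0.6398 0->2
2 1.2564 2->1
3 2.6431 1->2
final: 2 -3.8649

Mode 0: guard c·x = 3.0903 hit at Δt = 0.6398 (t = 0.6398), x⁻ = (-3.0903) → reset → x⁺ = (-3.3830), jump to mode 2
Mode 2: guard c·x = -2.1088 hit at Δt = 0.6166 (t = 1.2564), x⁻ = (-2.1088) → reset → x⁺ = (-1.8655), jump to mode 1
Mode 1: guard c·x = 5.5638 hit at Δt = 1.3867 (t = 2.6431), x⁻ = (-5.5638) → reset → x⁺ = (-5.2656), jump to mode 2
Mode 2: flow for 0.4702 to horizon, guard not reached → x = (-3.8649)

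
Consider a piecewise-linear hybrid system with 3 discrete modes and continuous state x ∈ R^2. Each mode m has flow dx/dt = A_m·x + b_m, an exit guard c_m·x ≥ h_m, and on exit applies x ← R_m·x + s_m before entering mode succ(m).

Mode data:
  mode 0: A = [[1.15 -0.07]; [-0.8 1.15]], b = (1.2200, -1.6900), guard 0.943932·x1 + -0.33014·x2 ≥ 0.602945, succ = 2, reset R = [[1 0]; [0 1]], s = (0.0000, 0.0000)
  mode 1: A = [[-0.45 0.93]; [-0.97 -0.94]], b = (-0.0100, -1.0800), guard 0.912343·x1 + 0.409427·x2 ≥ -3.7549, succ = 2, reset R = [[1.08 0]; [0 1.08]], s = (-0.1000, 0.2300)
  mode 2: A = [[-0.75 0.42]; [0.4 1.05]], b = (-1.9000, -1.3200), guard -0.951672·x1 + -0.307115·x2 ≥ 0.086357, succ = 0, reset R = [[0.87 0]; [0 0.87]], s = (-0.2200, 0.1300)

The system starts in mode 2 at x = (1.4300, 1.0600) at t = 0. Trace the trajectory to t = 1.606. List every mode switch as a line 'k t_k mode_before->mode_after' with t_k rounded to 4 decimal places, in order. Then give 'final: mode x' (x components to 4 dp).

Mode 2: guard c·x = 0.0864 hit at Δt = 1.1010 (t = 1.1010), x⁻ = (-0.4398, 1.0818) → reset → x⁺ = (-0.6027, 1.0711), jump to mode 0
Mode 0: flow for 0.5050 to horizon, guard not reached → x = (-0.2927, 1.0190)

1 1.1010 2->0
final: 0 -0.2927 1.0190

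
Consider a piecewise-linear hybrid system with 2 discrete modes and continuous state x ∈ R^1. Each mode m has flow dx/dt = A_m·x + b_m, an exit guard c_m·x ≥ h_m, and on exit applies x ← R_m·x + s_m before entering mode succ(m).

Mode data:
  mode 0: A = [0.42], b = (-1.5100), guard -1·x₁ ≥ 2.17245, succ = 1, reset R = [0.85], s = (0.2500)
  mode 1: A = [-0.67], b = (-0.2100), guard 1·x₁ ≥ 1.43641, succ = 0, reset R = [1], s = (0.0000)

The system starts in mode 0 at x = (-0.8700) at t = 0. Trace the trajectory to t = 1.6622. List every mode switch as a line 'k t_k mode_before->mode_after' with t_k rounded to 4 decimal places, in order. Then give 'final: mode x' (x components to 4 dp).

Mode 0: guard c·x = 2.1724 hit at Δt = 0.6094 (t = 0.6094), x⁻ = (-2.1724) → reset → x⁺ = (-1.5966), jump to mode 1
Mode 1: flow for 1.0528 to horizon, guard not reached → x = (-0.9472)

1 0.6094 0->1
final: 1 -0.9472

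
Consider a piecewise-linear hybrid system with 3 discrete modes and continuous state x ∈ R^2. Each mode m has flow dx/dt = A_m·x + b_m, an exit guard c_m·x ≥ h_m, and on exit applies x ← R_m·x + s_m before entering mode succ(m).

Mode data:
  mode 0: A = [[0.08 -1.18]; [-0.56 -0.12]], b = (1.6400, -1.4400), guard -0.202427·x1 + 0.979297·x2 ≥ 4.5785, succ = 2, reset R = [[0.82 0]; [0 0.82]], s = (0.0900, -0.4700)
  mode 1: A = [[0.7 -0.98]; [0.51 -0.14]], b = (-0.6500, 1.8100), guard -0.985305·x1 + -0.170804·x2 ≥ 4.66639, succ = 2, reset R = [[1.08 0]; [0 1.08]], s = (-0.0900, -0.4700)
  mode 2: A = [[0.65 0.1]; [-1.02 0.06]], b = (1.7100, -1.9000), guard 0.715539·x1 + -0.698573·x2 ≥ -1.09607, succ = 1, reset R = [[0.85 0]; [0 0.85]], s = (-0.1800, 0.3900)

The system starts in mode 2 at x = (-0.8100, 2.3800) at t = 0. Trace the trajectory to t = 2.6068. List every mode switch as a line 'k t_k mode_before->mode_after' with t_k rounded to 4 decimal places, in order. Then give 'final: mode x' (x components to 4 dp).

Mode 2: guard c·x = -1.0961 hit at Δt = 0.5324 (t = 0.5324), x⁻ = (0.0749, 1.6457) → reset → x⁺ = (-0.1163, 1.7889), jump to mode 1
Mode 1: guard c·x = 4.6664 hit at Δt = 1.1331 (t = 1.6655), x⁻ = (-5.1152, 2.1877) → reset → x⁺ = (-5.6144, 1.8927), jump to mode 2
Mode 2: flow for 0.9413 to horizon, guard not reached → x = (-7.6336, 6.6314)

1 0.5324 2->1
2 1.6655 1->2
final: 2 -7.6336 6.6314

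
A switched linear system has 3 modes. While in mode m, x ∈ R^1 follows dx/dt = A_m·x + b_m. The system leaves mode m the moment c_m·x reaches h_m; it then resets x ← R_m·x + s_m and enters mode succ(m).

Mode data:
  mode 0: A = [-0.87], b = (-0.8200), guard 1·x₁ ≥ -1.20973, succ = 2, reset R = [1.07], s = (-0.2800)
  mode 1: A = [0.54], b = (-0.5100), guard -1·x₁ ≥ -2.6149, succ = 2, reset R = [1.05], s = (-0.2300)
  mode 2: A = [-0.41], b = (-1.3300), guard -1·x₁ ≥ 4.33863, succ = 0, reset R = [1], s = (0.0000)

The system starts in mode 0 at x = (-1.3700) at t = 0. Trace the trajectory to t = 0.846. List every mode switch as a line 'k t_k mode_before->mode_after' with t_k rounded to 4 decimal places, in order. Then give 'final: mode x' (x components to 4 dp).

Mode 0: guard c·x = -1.2097 hit at Δt = 0.5401 (t = 0.5401), x⁻ = (-1.2097) → reset → x⁺ = (-1.5744), jump to mode 2
Mode 2: flow for 0.3059 to horizon, guard not reached → x = (-1.7712)

1 0.5401 0->2
final: 2 -1.7712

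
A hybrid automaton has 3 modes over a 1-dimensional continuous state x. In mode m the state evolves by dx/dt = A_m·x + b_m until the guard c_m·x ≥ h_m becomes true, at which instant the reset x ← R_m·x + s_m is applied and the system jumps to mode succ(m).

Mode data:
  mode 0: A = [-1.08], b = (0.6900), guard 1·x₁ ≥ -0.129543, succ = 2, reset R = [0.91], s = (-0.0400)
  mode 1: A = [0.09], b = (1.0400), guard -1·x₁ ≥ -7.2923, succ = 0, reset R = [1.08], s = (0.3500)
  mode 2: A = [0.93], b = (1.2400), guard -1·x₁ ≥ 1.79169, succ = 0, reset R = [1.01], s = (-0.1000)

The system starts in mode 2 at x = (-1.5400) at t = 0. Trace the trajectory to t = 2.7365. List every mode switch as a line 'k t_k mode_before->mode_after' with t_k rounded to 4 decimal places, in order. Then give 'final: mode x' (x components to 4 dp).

Mode 2: guard c·x = 1.7917 hit at Δt = 0.8565 (t = 0.8565), x⁻ = (-1.7917) → reset → x⁺ = (-1.9096), jump to mode 0
Mode 0: guard c·x = -0.1295 hit at Δt = 1.1101 (t = 1.9666), x⁻ = (-0.1295) → reset → x⁺ = (-0.1579), jump to mode 2
Mode 2: flow for 0.7699 to horizon, guard not reached → x = (1.0719)

1 0.8565 2->0
2 1.9666 0->2
final: 2 1.0719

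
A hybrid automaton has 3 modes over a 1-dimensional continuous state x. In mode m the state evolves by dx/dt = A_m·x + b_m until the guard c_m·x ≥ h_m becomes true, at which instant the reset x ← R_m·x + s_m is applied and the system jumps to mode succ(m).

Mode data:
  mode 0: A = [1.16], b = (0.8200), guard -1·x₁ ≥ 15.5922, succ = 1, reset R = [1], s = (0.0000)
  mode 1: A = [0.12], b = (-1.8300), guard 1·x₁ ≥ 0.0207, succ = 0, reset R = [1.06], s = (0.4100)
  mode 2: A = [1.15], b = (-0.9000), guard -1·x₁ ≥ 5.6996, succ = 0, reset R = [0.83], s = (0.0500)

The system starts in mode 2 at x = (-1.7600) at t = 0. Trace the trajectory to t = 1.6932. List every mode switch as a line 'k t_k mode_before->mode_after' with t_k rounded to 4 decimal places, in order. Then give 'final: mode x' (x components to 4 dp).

Mode 2: guard c·x = 5.6996 hit at Δt = 0.8138 (t = 0.8138), x⁻ = (-5.6996) → reset → x⁺ = (-4.6807), jump to mode 0
Mode 0: flow for 0.8794 to horizon, guard not reached → x = (-11.7281)

1 0.8138 2->0
final: 0 -11.7281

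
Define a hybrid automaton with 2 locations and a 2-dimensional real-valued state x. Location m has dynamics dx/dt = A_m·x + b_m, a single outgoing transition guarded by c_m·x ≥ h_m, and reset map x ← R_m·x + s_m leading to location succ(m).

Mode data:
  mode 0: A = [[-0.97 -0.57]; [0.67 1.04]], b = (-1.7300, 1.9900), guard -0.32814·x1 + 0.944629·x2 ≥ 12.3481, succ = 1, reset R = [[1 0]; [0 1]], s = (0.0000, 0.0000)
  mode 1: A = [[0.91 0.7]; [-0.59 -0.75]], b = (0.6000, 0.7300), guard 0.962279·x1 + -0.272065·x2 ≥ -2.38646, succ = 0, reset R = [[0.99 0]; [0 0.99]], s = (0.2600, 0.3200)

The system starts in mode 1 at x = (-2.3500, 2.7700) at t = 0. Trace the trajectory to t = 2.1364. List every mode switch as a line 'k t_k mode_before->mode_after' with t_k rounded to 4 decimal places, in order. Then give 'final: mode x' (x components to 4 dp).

1 0.9930 1->0
final: 0 -4.3613 10.4284

Mode 1: guard c·x = -2.3865 hit at Δt = 0.9930 (t = 0.9930), x⁻ = (-1.7253, 2.6693) → reset → x⁺ = (-1.4481, 2.9626), jump to mode 0
Mode 0: flow for 1.1434 to horizon, guard not reached → x = (-4.3613, 10.4284)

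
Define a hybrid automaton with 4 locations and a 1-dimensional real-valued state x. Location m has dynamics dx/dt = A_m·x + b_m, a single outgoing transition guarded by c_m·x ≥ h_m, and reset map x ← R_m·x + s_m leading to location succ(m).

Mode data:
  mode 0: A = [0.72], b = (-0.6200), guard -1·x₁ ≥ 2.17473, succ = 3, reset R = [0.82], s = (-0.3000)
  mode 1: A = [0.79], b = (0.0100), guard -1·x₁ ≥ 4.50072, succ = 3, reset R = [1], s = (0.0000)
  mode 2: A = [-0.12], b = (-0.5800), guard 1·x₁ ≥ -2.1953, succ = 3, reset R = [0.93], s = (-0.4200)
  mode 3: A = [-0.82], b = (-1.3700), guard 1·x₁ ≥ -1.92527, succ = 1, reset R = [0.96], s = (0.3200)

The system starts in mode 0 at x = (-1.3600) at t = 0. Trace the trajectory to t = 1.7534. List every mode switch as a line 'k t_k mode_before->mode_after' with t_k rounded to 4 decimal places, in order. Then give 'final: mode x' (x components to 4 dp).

Mode 0: guard c·x = 2.1747 hit at Δt = 0.4340 (t = 0.4340), x⁻ = (-2.1747) → reset → x⁺ = (-2.0833), jump to mode 3
Mode 3: guard c·x = -1.9253 hit at Δt = 0.5889 (t = 1.0229), x⁻ = (-1.9253) → reset → x⁺ = (-1.5283), jump to mode 1
Mode 1: flow for 0.7305 to horizon, guard not reached → x = (-2.7117)

1 0.4340 0->3
2 1.0229 3->1
final: 1 -2.7117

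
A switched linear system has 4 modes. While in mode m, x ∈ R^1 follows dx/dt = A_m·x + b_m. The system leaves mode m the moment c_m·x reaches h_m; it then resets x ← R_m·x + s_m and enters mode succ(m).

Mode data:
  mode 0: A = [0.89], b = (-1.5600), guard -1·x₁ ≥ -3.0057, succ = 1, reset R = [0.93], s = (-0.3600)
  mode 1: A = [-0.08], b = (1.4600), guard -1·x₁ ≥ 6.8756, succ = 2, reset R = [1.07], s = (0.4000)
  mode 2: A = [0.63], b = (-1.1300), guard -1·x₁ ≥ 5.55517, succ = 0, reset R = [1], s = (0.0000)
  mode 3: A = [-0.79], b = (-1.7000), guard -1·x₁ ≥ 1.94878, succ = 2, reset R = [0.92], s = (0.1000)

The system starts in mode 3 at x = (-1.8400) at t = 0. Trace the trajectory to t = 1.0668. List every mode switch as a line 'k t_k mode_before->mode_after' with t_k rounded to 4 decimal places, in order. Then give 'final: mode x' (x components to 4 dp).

Mode 3: guard c·x = 1.9488 hit at Δt = 0.5429 (t = 0.5429), x⁻ = (-1.9488) → reset → x⁺ = (-1.6929), jump to mode 2
Mode 2: flow for 0.5239 to horizon, guard not reached → x = (-3.0563)

1 0.5429 3->2
final: 2 -3.0563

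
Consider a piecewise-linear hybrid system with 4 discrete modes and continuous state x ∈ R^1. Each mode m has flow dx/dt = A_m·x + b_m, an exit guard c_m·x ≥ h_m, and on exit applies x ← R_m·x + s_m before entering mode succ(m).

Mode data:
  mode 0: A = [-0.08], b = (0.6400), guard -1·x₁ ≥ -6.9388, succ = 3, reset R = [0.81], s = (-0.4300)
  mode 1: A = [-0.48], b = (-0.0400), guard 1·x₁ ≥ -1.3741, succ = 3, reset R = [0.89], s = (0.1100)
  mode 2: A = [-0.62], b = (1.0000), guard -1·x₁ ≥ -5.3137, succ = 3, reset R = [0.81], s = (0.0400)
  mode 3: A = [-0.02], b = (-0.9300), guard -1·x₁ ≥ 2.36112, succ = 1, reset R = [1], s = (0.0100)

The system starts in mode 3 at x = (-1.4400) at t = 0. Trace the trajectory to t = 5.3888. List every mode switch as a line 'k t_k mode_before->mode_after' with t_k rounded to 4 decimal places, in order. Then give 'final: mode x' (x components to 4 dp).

Mode 3: guard c·x = 2.3611 hit at Δt = 1.0327 (t = 1.0327), x⁻ = (-2.3611) → reset → x⁺ = (-2.3511), jump to mode 1
Mode 1: guard c·x = -1.3741 hit at Δt = 1.1741 (t = 2.2068), x⁻ = (-1.3741) → reset → x⁺ = (-1.1129), jump to mode 3
Mode 3: guard c·x = 2.3611 hit at Δt = 1.3943 (t = 3.6011), x⁻ = (-2.3611) → reset → x⁺ = (-2.3511), jump to mode 1
Mode 1: guard c·x = -1.3741 hit at Δt = 1.1741 (t = 4.7752), x⁻ = (-1.3741) → reset → x⁺ = (-1.1129), jump to mode 3
Mode 3: flow for 0.6136 to horizon, guard not reached → x = (-1.6665)

1 1.0327 3->1
2 2.2068 1->3
3 3.6011 3->1
4 4.7752 1->3
final: 3 -1.6665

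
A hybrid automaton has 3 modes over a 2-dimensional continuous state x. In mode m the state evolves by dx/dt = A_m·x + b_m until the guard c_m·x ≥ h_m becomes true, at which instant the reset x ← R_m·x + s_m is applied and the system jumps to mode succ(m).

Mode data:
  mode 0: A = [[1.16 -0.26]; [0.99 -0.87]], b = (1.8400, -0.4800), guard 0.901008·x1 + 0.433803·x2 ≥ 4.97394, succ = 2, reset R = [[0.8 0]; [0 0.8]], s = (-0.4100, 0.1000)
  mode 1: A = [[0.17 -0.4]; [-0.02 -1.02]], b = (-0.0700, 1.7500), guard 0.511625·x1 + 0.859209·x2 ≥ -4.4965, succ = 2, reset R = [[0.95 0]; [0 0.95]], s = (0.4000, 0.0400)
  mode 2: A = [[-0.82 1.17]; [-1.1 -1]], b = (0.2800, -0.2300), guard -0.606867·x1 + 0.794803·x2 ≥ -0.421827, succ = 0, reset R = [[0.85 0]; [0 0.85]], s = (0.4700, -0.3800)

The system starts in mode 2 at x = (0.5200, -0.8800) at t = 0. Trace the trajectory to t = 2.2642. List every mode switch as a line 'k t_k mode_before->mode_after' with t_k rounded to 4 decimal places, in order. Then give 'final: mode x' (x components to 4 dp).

1 0.8107 2->0
2 1.8235 0->2
final: 2 2.6021 -0.6844

Mode 2: guard c·x = -0.4218 hit at Δt = 0.8107 (t = 0.8107), x⁻ = (-0.0825, -0.5937) → reset → x⁺ = (0.3999, -0.8847), jump to mode 0
Mode 0: guard c·x = 4.9739 hit at Δt = 1.0128 (t = 1.8235), x⁻ = (5.0068, 1.0668) → reset → x⁺ = (3.5954, 0.9534), jump to mode 2
Mode 2: flow for 0.4407 to horizon, guard not reached → x = (2.6021, -0.6844)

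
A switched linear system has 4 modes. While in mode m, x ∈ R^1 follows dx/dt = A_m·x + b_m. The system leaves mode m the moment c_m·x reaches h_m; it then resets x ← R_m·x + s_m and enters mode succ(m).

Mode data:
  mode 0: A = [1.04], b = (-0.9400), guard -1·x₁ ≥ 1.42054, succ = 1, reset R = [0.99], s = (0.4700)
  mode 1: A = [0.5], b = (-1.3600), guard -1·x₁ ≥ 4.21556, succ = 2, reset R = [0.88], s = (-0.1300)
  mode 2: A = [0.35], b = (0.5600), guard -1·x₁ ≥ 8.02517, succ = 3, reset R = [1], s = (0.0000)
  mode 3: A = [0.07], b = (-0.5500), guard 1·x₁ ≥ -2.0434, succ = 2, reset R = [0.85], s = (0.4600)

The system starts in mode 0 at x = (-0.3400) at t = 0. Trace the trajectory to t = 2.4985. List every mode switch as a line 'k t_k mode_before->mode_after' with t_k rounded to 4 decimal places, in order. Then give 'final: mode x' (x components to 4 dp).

1 0.6012 0->1
2 1.8816 1->2
final: 2 -4.3795

Mode 0: guard c·x = 1.4205 hit at Δt = 0.6012 (t = 0.6012), x⁻ = (-1.4205) → reset → x⁺ = (-0.9363), jump to mode 1
Mode 1: guard c·x = 4.2156 hit at Δt = 1.2804 (t = 1.8816), x⁻ = (-4.2156) → reset → x⁺ = (-3.8397), jump to mode 2
Mode 2: flow for 0.6169 to horizon, guard not reached → x = (-4.3795)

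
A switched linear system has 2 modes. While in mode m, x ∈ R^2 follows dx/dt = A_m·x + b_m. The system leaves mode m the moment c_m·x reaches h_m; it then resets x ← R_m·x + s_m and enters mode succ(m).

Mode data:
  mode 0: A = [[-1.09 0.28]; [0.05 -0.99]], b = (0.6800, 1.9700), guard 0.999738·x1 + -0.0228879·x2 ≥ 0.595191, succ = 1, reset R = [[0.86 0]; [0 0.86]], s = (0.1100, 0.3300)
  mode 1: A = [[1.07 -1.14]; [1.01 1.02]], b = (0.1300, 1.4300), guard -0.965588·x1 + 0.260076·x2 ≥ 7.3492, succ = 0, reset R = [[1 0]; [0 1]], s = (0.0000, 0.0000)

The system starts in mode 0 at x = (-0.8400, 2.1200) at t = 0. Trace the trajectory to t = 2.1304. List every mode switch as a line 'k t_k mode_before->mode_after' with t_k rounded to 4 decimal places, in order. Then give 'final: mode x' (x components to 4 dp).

1 1.2507 0->1
final: 1 -4.4208 5.9950

Mode 0: guard c·x = 0.5952 hit at Δt = 1.2507 (t = 1.2507), x⁻ = (0.6419, 2.0350) → reset → x⁺ = (0.6621, 2.0801), jump to mode 1
Mode 1: flow for 0.8797 to horizon, guard not reached → x = (-4.4208, 5.9950)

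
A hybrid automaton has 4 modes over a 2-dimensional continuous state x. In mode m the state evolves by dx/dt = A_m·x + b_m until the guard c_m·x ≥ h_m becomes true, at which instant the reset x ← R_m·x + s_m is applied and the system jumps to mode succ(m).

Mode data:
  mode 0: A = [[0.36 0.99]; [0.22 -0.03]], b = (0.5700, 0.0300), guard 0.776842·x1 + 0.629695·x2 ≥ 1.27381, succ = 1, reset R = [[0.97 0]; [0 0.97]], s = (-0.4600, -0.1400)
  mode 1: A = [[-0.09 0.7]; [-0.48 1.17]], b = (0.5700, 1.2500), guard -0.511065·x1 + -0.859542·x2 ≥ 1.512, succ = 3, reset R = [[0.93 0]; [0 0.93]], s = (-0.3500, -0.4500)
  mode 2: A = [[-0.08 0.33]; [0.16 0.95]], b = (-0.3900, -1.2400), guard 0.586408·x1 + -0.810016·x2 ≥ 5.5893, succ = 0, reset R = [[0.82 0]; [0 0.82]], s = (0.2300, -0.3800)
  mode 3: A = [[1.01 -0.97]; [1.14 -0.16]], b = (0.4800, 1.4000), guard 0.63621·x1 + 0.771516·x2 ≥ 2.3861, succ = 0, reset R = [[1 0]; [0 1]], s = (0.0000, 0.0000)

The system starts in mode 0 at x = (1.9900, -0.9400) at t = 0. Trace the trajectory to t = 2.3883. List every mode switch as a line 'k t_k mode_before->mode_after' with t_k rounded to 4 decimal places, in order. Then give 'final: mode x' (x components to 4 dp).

1 0.4466 0->1
2 1.8082 1->3
final: 3 2.6900 -0.5803

Mode 0: guard c·x = 1.2738 hit at Δt = 0.4466 (t = 0.4466), x⁻ = (2.2153, -0.7101) → reset → x⁺ = (1.6888, -0.8288), jump to mode 1
Mode 1: guard c·x = 1.5120 hit at Δt = 1.3616 (t = 1.8082), x⁻ = (0.9380, -2.3168) → reset → x⁺ = (0.5224, -2.6046), jump to mode 3
Mode 3: flow for 0.5801 to horizon, guard not reached → x = (2.6900, -0.5803)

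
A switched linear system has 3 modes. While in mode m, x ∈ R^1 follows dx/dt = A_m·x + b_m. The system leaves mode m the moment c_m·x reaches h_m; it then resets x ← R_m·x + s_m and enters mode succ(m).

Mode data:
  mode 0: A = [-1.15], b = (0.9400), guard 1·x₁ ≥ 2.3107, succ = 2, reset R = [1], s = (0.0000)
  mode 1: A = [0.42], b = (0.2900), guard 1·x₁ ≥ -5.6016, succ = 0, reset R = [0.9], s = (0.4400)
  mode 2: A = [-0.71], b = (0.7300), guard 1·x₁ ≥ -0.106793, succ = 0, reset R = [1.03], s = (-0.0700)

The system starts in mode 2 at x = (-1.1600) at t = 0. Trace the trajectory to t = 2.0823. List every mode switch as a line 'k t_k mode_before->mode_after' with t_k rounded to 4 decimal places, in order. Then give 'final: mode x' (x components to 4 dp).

Mode 2: guard c·x = -0.1068 hit at Δt = 0.9246 (t = 0.9246), x⁻ = (-0.1068) → reset → x⁺ = (-0.1800), jump to mode 0
Mode 0: flow for 1.1577 to horizon, guard not reached → x = (0.5540)

1 0.9246 2->0
final: 0 0.5540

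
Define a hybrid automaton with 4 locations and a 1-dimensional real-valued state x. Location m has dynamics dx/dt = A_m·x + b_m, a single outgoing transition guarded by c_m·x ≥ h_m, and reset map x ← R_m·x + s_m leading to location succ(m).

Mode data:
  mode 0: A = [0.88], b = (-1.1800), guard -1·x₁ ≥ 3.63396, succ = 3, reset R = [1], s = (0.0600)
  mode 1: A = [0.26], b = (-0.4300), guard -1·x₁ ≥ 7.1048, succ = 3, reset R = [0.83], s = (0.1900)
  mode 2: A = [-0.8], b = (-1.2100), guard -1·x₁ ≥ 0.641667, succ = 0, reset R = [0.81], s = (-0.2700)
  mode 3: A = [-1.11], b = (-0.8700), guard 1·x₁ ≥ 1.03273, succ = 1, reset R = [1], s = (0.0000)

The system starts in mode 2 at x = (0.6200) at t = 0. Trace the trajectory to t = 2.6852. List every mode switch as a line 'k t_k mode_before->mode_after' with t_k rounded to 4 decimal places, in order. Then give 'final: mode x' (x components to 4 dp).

Mode 2: guard c·x = 0.6417 hit at Δt = 1.1195 (t = 1.1195), x⁻ = (-0.6417) → reset → x⁺ = (-0.7898), jump to mode 0
Mode 0: guard c·x = 3.6340 hit at Δt = 0.9636 (t = 2.0831), x⁻ = (-3.6340) → reset → x⁺ = (-3.5740), jump to mode 3
Mode 3: flow for 0.6021 to horizon, guard not reached → x = (-2.2139)

1 1.1195 2->0
2 2.0831 0->3
final: 3 -2.2139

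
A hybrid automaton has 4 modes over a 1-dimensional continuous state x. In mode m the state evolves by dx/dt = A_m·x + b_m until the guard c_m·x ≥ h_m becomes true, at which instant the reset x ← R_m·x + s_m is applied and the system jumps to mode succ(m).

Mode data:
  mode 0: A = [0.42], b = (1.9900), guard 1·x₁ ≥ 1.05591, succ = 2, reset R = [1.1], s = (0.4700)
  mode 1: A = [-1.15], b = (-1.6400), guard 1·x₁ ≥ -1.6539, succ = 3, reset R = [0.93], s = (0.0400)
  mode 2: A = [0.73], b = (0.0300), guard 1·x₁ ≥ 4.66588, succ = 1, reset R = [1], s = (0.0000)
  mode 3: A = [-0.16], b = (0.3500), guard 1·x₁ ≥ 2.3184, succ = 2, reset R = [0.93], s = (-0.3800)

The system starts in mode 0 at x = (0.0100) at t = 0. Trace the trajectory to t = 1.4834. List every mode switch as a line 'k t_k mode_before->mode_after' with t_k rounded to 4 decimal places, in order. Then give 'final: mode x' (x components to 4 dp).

Mode 0: guard c·x = 1.0559 hit at Δt = 0.4740 (t = 0.4740), x⁻ = (1.0559) → reset → x⁺ = (1.6315), jump to mode 2
Mode 2: flow for 1.0094 to horizon, guard not reached → x = (3.4536)

1 0.4740 0->2
final: 2 3.4536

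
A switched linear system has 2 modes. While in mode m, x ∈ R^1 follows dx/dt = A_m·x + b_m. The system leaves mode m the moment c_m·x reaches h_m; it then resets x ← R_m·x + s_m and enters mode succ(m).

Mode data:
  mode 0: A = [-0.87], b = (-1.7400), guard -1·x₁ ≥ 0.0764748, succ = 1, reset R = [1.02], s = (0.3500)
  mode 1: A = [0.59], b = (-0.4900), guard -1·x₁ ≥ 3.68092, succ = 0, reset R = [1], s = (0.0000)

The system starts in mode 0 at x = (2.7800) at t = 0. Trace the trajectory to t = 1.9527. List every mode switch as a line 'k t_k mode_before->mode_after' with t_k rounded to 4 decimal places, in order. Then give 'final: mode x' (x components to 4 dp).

Mode 0: guard c·x = 0.0765 hit at Δt = 1.0463 (t = 1.0463), x⁻ = (-0.0765) → reset → x⁺ = (0.2720), jump to mode 1
Mode 1: flow for 0.9064 to horizon, guard not reached → x = (-0.1229)

1 1.0463 0->1
final: 1 -0.1229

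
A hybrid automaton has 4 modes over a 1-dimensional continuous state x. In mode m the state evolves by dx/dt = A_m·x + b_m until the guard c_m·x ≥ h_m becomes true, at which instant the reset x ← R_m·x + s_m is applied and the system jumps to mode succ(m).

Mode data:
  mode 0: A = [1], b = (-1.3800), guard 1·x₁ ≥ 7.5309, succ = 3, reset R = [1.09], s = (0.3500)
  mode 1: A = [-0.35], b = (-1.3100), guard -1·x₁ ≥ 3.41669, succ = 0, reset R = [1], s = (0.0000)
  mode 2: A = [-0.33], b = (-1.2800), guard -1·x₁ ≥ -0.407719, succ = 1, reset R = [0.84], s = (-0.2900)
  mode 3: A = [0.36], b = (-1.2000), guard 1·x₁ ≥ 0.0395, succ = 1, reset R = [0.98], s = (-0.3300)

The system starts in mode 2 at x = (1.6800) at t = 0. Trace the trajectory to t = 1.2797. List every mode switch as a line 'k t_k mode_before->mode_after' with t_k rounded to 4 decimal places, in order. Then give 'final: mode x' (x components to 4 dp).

Mode 2: guard c·x = -0.4077 hit at Δt = 0.7876 (t = 0.7876), x⁻ = (0.4077) → reset → x⁺ = (0.0525), jump to mode 1
Mode 1: flow for 0.4921 to horizon, guard not reached → x = (-0.5480)

1 0.7876 2->1
final: 1 -0.5480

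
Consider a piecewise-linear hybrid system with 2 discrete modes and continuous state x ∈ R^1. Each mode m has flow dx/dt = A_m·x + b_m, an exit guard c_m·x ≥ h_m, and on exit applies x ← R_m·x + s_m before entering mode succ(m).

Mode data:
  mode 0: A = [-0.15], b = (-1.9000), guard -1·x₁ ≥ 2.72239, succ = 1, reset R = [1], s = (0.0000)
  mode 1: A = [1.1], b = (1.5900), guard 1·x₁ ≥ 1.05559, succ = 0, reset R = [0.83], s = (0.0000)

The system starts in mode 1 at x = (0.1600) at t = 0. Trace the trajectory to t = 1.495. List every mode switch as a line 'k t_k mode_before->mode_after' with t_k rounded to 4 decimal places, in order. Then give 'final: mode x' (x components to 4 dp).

1 0.4030 1->0
final: 0 -1.1700

Mode 1: guard c·x = 1.0556 hit at Δt = 0.4030 (t = 0.4030), x⁻ = (1.0556) → reset → x⁺ = (0.8761), jump to mode 0
Mode 0: flow for 1.0920 to horizon, guard not reached → x = (-1.1700)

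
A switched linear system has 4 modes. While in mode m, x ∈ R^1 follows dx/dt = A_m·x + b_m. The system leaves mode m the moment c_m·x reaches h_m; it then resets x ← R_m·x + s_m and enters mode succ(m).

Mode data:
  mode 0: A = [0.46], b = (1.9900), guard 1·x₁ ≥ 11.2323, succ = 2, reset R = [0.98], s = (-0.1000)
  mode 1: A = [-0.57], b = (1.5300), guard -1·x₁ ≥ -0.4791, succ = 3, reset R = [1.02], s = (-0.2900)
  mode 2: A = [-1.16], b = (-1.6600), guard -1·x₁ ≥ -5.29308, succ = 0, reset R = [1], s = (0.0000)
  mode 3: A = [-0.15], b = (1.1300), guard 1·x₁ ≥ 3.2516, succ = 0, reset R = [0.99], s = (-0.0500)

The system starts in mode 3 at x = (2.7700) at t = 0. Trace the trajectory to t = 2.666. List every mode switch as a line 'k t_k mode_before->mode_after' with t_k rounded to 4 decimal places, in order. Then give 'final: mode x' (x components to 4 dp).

1 0.7106 3->0
2 2.2983 0->2
final: 2 6.6232

Mode 3: guard c·x = 3.2516 hit at Δt = 0.7106 (t = 0.7106), x⁻ = (3.2516) → reset → x⁺ = (3.1691), jump to mode 0
Mode 0: guard c·x = 11.2323 hit at Δt = 1.5877 (t = 2.2983), x⁻ = (11.2323) → reset → x⁺ = (10.9077), jump to mode 2
Mode 2: flow for 0.3677 to horizon, guard not reached → x = (6.6232)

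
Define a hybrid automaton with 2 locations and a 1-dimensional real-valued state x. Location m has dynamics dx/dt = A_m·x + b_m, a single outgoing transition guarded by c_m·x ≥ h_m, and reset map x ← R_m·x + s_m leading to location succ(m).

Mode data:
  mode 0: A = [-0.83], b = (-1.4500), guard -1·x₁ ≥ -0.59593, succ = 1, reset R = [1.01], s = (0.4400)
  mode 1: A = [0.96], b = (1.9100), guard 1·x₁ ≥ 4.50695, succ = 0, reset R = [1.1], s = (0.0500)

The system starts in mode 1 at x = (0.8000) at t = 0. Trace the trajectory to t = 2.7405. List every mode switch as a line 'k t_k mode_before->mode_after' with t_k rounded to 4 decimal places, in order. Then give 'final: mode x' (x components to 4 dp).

Mode 1: guard c·x = 4.5069 hit at Δt = 0.8806 (t = 0.8806), x⁻ = (4.5069) → reset → x⁺ = (5.0076), jump to mode 0
Mode 0: guard c·x = -0.5959 hit at Δt = 1.2757 (t = 2.1563), x⁻ = (0.5959) → reset → x⁺ = (1.0419), jump to mode 1
Mode 1: flow for 0.5842 to horizon, guard not reached → x = (3.3219)

1 0.8806 1->0
2 2.1563 0->1
final: 1 3.3219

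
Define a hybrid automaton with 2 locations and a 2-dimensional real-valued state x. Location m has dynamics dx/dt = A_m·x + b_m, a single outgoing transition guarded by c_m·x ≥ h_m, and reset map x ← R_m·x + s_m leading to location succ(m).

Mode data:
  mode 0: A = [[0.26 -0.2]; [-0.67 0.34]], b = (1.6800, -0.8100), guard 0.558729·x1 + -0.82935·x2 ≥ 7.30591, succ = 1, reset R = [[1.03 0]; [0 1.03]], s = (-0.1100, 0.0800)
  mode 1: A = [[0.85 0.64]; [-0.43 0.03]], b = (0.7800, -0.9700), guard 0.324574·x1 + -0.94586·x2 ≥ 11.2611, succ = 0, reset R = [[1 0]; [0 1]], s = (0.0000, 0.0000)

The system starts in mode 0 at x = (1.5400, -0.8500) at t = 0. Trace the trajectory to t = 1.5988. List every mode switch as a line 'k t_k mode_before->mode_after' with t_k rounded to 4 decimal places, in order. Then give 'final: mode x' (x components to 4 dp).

1 1.1736 0->1
final: 1 5.7885 -6.9403

Mode 0: guard c·x = 7.3059 hit at Δt = 1.1736 (t = 1.1736), x⁻ = (5.1126, -5.3649) → reset → x⁺ = (5.1560, -5.4458), jump to mode 1
Mode 1: flow for 0.4252 to horizon, guard not reached → x = (5.7885, -6.9403)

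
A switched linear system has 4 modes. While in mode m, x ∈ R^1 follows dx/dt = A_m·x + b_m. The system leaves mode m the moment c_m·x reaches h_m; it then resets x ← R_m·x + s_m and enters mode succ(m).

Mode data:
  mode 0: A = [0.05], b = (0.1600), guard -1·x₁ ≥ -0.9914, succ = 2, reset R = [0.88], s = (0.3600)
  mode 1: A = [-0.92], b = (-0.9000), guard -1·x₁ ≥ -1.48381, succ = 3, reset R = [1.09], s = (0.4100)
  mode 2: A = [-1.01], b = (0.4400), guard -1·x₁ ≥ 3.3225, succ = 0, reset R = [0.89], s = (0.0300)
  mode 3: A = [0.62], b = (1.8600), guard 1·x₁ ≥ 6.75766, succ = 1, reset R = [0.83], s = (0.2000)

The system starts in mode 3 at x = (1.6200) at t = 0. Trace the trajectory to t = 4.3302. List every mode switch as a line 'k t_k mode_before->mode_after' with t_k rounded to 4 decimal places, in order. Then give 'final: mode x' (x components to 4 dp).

1 1.2059 3->1
2 2.3081 1->3
3 3.3777 3->1
final: 1 1.8474

Mode 3: guard c·x = 6.7577 hit at Δt = 1.2059 (t = 1.2059), x⁻ = (6.7577) → reset → x⁺ = (5.8089), jump to mode 1
Mode 1: guard c·x = -1.4838 hit at Δt = 1.1022 (t = 2.3081), x⁻ = (1.4838) → reset → x⁺ = (2.0274), jump to mode 3
Mode 3: guard c·x = 6.7577 hit at Δt = 1.0696 (t = 3.3777), x⁻ = (6.7577) → reset → x⁺ = (5.8089), jump to mode 1
Mode 1: flow for 0.9525 to horizon, guard not reached → x = (1.8474)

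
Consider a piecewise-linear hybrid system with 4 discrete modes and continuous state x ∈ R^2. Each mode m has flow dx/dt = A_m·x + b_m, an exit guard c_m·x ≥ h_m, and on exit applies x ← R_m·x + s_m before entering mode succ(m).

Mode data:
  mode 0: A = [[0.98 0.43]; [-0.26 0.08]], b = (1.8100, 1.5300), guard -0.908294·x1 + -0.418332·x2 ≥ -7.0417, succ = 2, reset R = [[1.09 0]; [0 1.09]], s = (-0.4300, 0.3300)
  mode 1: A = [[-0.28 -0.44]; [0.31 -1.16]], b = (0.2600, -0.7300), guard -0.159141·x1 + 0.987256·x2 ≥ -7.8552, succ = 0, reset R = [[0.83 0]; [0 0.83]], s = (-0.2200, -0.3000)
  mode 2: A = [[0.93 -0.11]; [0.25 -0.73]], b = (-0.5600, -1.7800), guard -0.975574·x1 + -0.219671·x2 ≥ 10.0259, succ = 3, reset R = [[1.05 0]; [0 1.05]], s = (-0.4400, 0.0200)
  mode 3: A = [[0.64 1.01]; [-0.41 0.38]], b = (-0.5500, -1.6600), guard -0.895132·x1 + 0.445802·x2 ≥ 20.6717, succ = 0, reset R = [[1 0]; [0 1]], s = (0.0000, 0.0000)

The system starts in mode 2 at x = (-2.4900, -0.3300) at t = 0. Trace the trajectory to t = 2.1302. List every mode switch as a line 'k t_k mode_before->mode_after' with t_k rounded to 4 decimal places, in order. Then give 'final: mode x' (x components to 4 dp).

1 1.3269 2->3
final: 3 -20.2698 0.0952

Mode 2: guard c·x = 10.0259 hit at Δt = 1.3269 (t = 1.3269), x⁻ = (-9.6241, -2.8991) → reset → x⁺ = (-10.5453, -3.0241), jump to mode 3
Mode 3: flow for 0.8033 to horizon, guard not reached → x = (-20.2698, 0.0952)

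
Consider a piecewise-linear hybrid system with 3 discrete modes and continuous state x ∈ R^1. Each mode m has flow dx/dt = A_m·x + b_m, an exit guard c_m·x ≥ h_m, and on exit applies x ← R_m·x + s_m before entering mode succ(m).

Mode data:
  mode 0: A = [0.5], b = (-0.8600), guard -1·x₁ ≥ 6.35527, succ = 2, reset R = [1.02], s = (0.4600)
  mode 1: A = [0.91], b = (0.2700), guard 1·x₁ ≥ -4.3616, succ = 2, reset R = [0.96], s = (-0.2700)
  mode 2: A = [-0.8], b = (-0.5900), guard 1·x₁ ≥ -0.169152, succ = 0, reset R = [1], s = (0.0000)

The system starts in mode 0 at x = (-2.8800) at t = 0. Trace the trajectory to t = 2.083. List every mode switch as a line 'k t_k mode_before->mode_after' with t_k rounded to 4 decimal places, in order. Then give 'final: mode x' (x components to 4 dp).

1 1.1255 0->2
final: 2 -3.1943

Mode 0: guard c·x = 6.3553 hit at Δt = 1.1255 (t = 1.1255), x⁻ = (-6.3553) → reset → x⁺ = (-6.0224), jump to mode 2
Mode 2: flow for 0.9575 to horizon, guard not reached → x = (-3.1943)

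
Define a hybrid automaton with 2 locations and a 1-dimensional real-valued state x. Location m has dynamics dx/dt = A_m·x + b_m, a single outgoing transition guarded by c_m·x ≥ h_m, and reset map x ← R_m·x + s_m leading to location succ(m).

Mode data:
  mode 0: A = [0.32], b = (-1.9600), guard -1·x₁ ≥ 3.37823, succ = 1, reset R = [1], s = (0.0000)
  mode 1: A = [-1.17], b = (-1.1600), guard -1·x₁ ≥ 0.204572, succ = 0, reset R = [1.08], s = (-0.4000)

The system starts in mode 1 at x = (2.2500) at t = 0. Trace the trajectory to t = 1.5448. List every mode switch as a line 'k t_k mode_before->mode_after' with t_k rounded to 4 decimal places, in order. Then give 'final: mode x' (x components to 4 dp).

Mode 1: guard c·x = 0.2046 hit at Δt = 1.2100 (t = 1.2100), x⁻ = (-0.2046) → reset → x⁺ = (-0.6209), jump to mode 0
Mode 0: flow for 0.3348 to horizon, guard not reached → x = (-1.3838)

1 1.2100 1->0
final: 0 -1.3838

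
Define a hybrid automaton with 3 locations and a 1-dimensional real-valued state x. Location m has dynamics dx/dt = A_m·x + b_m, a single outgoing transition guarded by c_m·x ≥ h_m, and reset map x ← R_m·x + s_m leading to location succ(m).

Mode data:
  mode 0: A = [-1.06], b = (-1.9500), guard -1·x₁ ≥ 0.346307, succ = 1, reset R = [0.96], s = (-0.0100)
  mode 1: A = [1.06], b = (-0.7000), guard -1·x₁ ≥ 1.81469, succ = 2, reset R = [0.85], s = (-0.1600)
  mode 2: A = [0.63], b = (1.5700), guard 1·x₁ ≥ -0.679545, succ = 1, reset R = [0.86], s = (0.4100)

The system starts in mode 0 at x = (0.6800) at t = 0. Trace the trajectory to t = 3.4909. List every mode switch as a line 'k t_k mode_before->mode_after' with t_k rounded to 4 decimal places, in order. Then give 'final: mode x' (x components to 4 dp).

1 0.4935 0->1
2 1.3458 1->2
3 2.6648 2->1
final: 1 -1.3435

Mode 0: guard c·x = 0.3463 hit at Δt = 0.4935 (t = 0.4935), x⁻ = (-0.3463) → reset → x⁺ = (-0.3425), jump to mode 1
Mode 1: guard c·x = 1.8147 hit at Δt = 0.8523 (t = 1.3458), x⁻ = (-1.8147) → reset → x⁺ = (-1.7025), jump to mode 2
Mode 2: guard c·x = -0.6795 hit at Δt = 1.3190 (t = 2.6648), x⁻ = (-0.6795) → reset → x⁺ = (-0.1744), jump to mode 1
Mode 1: flow for 0.8261 to horizon, guard not reached → x = (-1.3435)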